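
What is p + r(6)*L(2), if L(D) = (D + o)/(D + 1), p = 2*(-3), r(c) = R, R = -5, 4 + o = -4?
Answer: 4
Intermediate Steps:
o = -8 (o = -4 - 4 = -8)
r(c) = -5
p = -6
L(D) = (-8 + D)/(1 + D) (L(D) = (D - 8)/(D + 1) = (-8 + D)/(1 + D))
p + r(6)*L(2) = -6 - 5*(-8 + 2)/(1 + 2) = -6 - 5*(-6)/3 = -6 - 5*(-2) = -6 + 10 = 4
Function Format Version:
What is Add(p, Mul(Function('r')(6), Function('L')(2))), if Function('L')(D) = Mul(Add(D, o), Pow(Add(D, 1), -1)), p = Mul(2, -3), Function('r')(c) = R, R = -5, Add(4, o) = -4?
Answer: 4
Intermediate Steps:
o = -8 (o = Add(-4, -4) = -8)
Function('r')(c) = -5
p = -6
Function('L')(D) = Mul(Pow(Add(1, D), -1), Add(-8, D)) (Function('L')(D) = Mul(Add(D, -8), Pow(Add(D, 1), -1)) = Mul(Add(-8, D), Pow(Add(1, D), -1)) = Mul(Pow(Add(1, D), -1), Add(-8, D)))
Add(p, Mul(Function('r')(6), Function('L')(2))) = Add(-6, Mul(-5, Mul(Pow(Add(1, 2), -1), Add(-8, 2)))) = Add(-6, Mul(-5, Mul(Pow(3, -1), -6))) = Add(-6, Mul(-5, Mul(Rational(1, 3), -6))) = Add(-6, Mul(-5, -2)) = Add(-6, 10) = 4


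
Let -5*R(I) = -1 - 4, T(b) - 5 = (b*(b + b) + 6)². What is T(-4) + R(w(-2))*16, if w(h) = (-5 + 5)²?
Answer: 1465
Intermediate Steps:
T(b) = 5 + (6 + 2*b²)² (T(b) = 5 + (b*(b + b) + 6)² = 5 + (b*(2*b) + 6)² = 5 + (2*b² + 6)² = 5 + (6 + 2*b²)²)
w(h) = 0 (w(h) = 0² = 0)
R(I) = 1 (R(I) = -(-1 - 4)/5 = -⅕*(-5) = 1)
T(-4) + R(w(-2))*16 = (5 + 4*(3 + (-4)²)²) + 1*16 = (5 + 4*(3 + 16)²) + 16 = (5 + 4*19²) + 16 = (5 + 4*361) + 16 = (5 + 1444) + 16 = 1449 + 16 = 1465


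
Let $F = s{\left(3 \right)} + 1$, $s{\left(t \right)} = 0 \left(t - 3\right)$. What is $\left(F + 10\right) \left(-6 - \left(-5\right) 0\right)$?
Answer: $-66$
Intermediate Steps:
$s{\left(t \right)} = 0$ ($s{\left(t \right)} = 0 \left(-3 + t\right) = 0$)
$F = 1$ ($F = 0 + 1 = 1$)
$\left(F + 10\right) \left(-6 - \left(-5\right) 0\right) = \left(1 + 10\right) \left(-6 - \left(-5\right) 0\right) = 11 \left(-6 - 0\right) = 11 \left(-6 + 0\right) = 11 \left(-6\right) = -66$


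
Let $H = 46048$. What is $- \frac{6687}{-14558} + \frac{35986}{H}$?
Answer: $\frac{207951791}{167591696} \approx 1.2408$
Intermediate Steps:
$- \frac{6687}{-14558} + \frac{35986}{H} = - \frac{6687}{-14558} + \frac{35986}{46048} = \left(-6687\right) \left(- \frac{1}{14558}\right) + 35986 \cdot \frac{1}{46048} = \frac{6687}{14558} + \frac{17993}{23024} = \frac{207951791}{167591696}$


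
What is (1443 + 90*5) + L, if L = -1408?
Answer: 485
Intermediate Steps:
(1443 + 90*5) + L = (1443 + 90*5) - 1408 = (1443 + 450) - 1408 = 1893 - 1408 = 485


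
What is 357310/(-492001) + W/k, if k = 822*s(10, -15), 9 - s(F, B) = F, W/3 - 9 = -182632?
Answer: 89752795683/134808274 ≈ 665.78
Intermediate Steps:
W = -547869 (W = 27 + 3*(-182632) = 27 - 547896 = -547869)
s(F, B) = 9 - F
k = -822 (k = 822*(9 - 1*10) = 822*(9 - 10) = 822*(-1) = -822)
357310/(-492001) + W/k = 357310/(-492001) - 547869/(-822) = 357310*(-1/492001) - 547869*(-1/822) = -357310/492001 + 182623/274 = 89752795683/134808274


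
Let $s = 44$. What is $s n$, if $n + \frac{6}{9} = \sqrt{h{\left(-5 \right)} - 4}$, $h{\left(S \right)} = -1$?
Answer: $- \frac{88}{3} + 44 i \sqrt{5} \approx -29.333 + 98.387 i$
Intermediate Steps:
$n = - \frac{2}{3} + i \sqrt{5}$ ($n = - \frac{2}{3} + \sqrt{-1 - 4} = - \frac{2}{3} + \sqrt{-5} = - \frac{2}{3} + i \sqrt{5} \approx -0.66667 + 2.2361 i$)
$s n = 44 \left(- \frac{2}{3} + i \sqrt{5}\right) = - \frac{88}{3} + 44 i \sqrt{5}$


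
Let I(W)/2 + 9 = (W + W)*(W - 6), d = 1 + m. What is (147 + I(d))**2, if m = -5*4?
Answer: 4116841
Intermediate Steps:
m = -20
d = -19 (d = 1 - 20 = -19)
I(W) = -18 + 4*W*(-6 + W) (I(W) = -18 + 2*((W + W)*(W - 6)) = -18 + 2*((2*W)*(-6 + W)) = -18 + 2*(2*W*(-6 + W)) = -18 + 4*W*(-6 + W))
(147 + I(d))**2 = (147 + (-18 - 24*(-19) + 4*(-19)**2))**2 = (147 + (-18 + 456 + 4*361))**2 = (147 + (-18 + 456 + 1444))**2 = (147 + 1882)**2 = 2029**2 = 4116841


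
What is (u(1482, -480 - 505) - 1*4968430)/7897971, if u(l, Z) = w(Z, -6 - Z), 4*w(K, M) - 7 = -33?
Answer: -3312291/5265314 ≈ -0.62908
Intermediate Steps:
w(K, M) = -13/2 (w(K, M) = 7/4 + (¼)*(-33) = 7/4 - 33/4 = -13/2)
u(l, Z) = -13/2
(u(1482, -480 - 505) - 1*4968430)/7897971 = (-13/2 - 1*4968430)/7897971 = (-13/2 - 4968430)*(1/7897971) = -9936873/2*1/7897971 = -3312291/5265314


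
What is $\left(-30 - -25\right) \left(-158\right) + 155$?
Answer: $945$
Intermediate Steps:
$\left(-30 - -25\right) \left(-158\right) + 155 = \left(-30 + 25\right) \left(-158\right) + 155 = \left(-5\right) \left(-158\right) + 155 = 790 + 155 = 945$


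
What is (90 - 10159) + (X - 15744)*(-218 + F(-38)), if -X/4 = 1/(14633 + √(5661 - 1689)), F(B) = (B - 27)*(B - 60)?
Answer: -20741265470680433/214120717 + 49216*√993/214120717 ≈ -9.6867e+7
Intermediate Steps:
F(B) = (-60 + B)*(-27 + B) (F(B) = (-27 + B)*(-60 + B) = (-60 + B)*(-27 + B))
X = -4/(14633 + 2*√993) (X = -4/(14633 + √(5661 - 1689)) = -4/(14633 + √3972) = -4/(14633 + 2*√993) ≈ -0.00027218)
(90 - 10159) + (X - 15744)*(-218 + F(-38)) = (90 - 10159) + ((-58532/214120717 + 8*√993/214120717) - 15744)*(-218 + (1620 + (-38)² - 87*(-38))) = -10069 + (-3371116626980/214120717 + 8*√993/214120717)*(-218 + (1620 + 1444 + 3306)) = -10069 + (-3371116626980/214120717 + 8*√993/214120717)*(-218 + 6370) = -10069 + (-3371116626980/214120717 + 8*√993/214120717)*6152 = -10069 + (-20739109489180960/214120717 + 49216*√993/214120717) = -20741265470680433/214120717 + 49216*√993/214120717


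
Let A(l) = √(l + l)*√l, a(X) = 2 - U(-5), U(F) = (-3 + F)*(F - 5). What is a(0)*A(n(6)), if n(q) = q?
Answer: -468*√2 ≈ -661.85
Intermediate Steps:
U(F) = (-5 + F)*(-3 + F) (U(F) = (-3 + F)*(-5 + F) = (-5 + F)*(-3 + F))
a(X) = -78 (a(X) = 2 - (15 + (-5)² - 8*(-5)) = 2 - (15 + 25 + 40) = 2 - 1*80 = 2 - 80 = -78)
A(l) = l*√2 (A(l) = √(2*l)*√l = (√2*√l)*√l = l*√2)
a(0)*A(n(6)) = -468*√2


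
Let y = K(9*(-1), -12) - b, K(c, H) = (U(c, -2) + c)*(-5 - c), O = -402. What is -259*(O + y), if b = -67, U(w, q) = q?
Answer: 98161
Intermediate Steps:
K(c, H) = (-5 - c)*(-2 + c) (K(c, H) = (-2 + c)*(-5 - c) = (-5 - c)*(-2 + c))
y = 23 (y = (10 - (9*(-1))² - 27*(-1)) - 1*(-67) = (10 - 1*(-9)² - 3*(-9)) + 67 = (10 - 1*81 + 27) + 67 = (10 - 81 + 27) + 67 = -44 + 67 = 23)
-259*(O + y) = -259*(-402 + 23) = -259*(-379) = 98161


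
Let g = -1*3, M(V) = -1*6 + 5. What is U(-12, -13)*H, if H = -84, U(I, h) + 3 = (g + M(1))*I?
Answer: -3780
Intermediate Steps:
M(V) = -1 (M(V) = -6 + 5 = -1)
g = -3
U(I, h) = -3 - 4*I (U(I, h) = -3 + (-3 - 1)*I = -3 - 4*I)
U(-12, -13)*H = (-3 - 4*(-12))*(-84) = (-3 + 48)*(-84) = 45*(-84) = -3780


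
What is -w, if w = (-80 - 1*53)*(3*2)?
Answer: 798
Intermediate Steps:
w = -798 (w = (-80 - 53)*6 = -133*6 = -798)
-w = -1*(-798) = 798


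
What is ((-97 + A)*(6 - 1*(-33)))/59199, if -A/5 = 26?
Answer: -2951/19733 ≈ -0.14955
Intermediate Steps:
A = -130 (A = -5*26 = -130)
((-97 + A)*(6 - 1*(-33)))/59199 = ((-97 - 130)*(6 - 1*(-33)))/59199 = -227*(6 + 33)*(1/59199) = -227*39*(1/59199) = -8853*1/59199 = -2951/19733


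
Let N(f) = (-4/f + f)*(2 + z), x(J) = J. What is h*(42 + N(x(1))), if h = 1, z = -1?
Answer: 39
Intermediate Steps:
N(f) = f - 4/f (N(f) = (-4/f + f)*(2 - 1) = (f - 4/f)*1 = f - 4/f)
h*(42 + N(x(1))) = 1*(42 + (1 - 4/1)) = 1*(42 + (1 - 4*1)) = 1*(42 + (1 - 4)) = 1*(42 - 3) = 1*39 = 39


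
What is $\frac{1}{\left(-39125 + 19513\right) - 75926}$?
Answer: $- \frac{1}{95538} \approx -1.0467 \cdot 10^{-5}$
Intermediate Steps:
$\frac{1}{\left(-39125 + 19513\right) - 75926} = \frac{1}{-19612 - 75926} = \frac{1}{-95538} = - \frac{1}{95538}$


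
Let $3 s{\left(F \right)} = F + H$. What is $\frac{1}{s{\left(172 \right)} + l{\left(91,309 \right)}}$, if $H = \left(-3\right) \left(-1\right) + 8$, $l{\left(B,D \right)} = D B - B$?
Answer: $\frac{1}{28089} \approx 3.5601 \cdot 10^{-5}$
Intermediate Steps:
$l{\left(B,D \right)} = - B + B D$ ($l{\left(B,D \right)} = B D - B = - B + B D$)
$H = 11$ ($H = 3 + 8 = 11$)
$s{\left(F \right)} = \frac{11}{3} + \frac{F}{3}$ ($s{\left(F \right)} = \frac{F + 11}{3} = \frac{11 + F}{3} = \frac{11}{3} + \frac{F}{3}$)
$\frac{1}{s{\left(172 \right)} + l{\left(91,309 \right)}} = \frac{1}{\left(\frac{11}{3} + \frac{1}{3} \cdot 172\right) + 91 \left(-1 + 309\right)} = \frac{1}{\left(\frac{11}{3} + \frac{172}{3}\right) + 91 \cdot 308} = \frac{1}{61 + 28028} = \frac{1}{28089}$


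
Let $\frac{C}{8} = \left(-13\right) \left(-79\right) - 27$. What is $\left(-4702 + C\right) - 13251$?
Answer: $-9953$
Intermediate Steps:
$C = 8000$ ($C = 8 \left(\left(-13\right) \left(-79\right) - 27\right) = 8 \left(1027 - 27\right) = 8 \cdot 1000 = 8000$)
$\left(-4702 + C\right) - 13251 = \left(-4702 + 8000\right) - 13251 = 3298 - 13251 = -9953$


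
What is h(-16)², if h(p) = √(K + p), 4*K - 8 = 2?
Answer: -27/2 ≈ -13.500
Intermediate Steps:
K = 5/2 (K = 2 + (¼)*2 = 2 + ½ = 5/2 ≈ 2.5000)
h(p) = √(5/2 + p)
h(-16)² = (√(10 + 4*(-16))/2)² = (√(10 - 64)/2)² = (√(-54)/2)² = ((3*I*√6)/2)² = (3*I*√6/2)² = -27/2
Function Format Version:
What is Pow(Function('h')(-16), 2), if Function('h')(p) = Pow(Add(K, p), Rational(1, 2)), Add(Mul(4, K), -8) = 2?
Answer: Rational(-27, 2) ≈ -13.500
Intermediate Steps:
K = Rational(5, 2) (K = Add(2, Mul(Rational(1, 4), 2)) = Add(2, Rational(1, 2)) = Rational(5, 2) ≈ 2.5000)
Function('h')(p) = Pow(Add(Rational(5, 2), p), Rational(1, 2))
Pow(Function('h')(-16), 2) = Pow(Mul(Rational(1, 2), Pow(Add(10, Mul(4, -16)), Rational(1, 2))), 2) = Pow(Mul(Rational(1, 2), Pow(Add(10, -64), Rational(1, 2))), 2) = Pow(Mul(Rational(1, 2), Pow(-54, Rational(1, 2))), 2) = Pow(Mul(Rational(1, 2), Mul(3, I, Pow(6, Rational(1, 2)))), 2) = Pow(Mul(Rational(3, 2), I, Pow(6, Rational(1, 2))), 2) = Rational(-27, 2)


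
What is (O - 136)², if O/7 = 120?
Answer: 495616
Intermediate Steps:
O = 840 (O = 7*120 = 840)
(O - 136)² = (840 - 136)² = 704² = 495616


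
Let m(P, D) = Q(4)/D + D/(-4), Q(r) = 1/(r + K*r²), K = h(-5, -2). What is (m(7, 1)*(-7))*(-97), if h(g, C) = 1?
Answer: -679/5 ≈ -135.80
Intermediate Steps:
K = 1
Q(r) = 1/(r + r²) (Q(r) = 1/(r + 1*r²) = 1/(r + r²))
m(P, D) = -D/4 + 1/(20*D) (m(P, D) = (1/(4*(1 + 4)))/D + D/(-4) = ((¼)/5)/D + D*(-¼) = ((¼)*(⅕))/D - D/4 = 1/(20*D) - D/4 = -D/4 + 1/(20*D))
(m(7, 1)*(-7))*(-97) = ((-¼*1 + (1/20)/1)*(-7))*(-97) = ((-¼ + (1/20)*1)*(-7))*(-97) = ((-¼ + 1/20)*(-7))*(-97) = -⅕*(-7)*(-97) = (7/5)*(-97) = -679/5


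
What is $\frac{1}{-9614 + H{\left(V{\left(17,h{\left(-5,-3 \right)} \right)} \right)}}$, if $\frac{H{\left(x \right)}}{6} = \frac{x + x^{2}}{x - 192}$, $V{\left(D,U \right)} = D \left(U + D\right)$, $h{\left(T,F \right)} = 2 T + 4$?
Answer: $- \frac{5}{259006} \approx -1.9305 \cdot 10^{-5}$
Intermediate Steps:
$h{\left(T,F \right)} = 4 + 2 T$
$V{\left(D,U \right)} = D \left(D + U\right)$
$H{\left(x \right)} = \frac{6 \left(x + x^{2}\right)}{-192 + x}$ ($H{\left(x \right)} = 6 \frac{x + x^{2}}{x - 192} = 6 \frac{x + x^{2}}{-192 + x} = \frac{6 \left(x + x^{2}\right)}{-192 + x}$)
$\frac{1}{-9614 + H{\left(V{\left(17,h{\left(-5,-3 \right)} \right)} \right)}} = \frac{1}{-9614 + \frac{6 \cdot 17 \left(17 + \left(4 + 2 \left(-5\right)\right)\right) \left(1 + 17 \left(17 + \left(4 + 2 \left(-5\right)\right)\right)\right)}{-192 + 17 \left(17 + \left(4 + 2 \left(-5\right)\right)\right)}} = \frac{1}{-9614 + \frac{6 \cdot 17 \left(17 + \left(4 - 10\right)\right) \left(1 + 17 \left(17 + \left(4 - 10\right)\right)\right)}{-192 + 17 \left(17 + \left(4 - 10\right)\right)}} = \frac{1}{-9614 + \frac{6 \cdot 17 \left(17 - 6\right) \left(1 + 17 \left(17 - 6\right)\right)}{-192 + 17 \left(17 - 6\right)}} = \frac{1}{-9614 + \frac{6 \cdot 17 \cdot 11 \left(1 + 17 \cdot 11\right)}{-192 + 17 \cdot 11}} = \frac{1}{-9614 + 6 \cdot 187 \frac{1}{-192 + 187} \left(1 + 187\right)} = \frac{1}{-9614 + 6 \cdot 187 \frac{1}{-5} \cdot 188} = \frac{1}{-9614 + 6 \cdot 187 \left(- \frac{1}{5}\right) 188} = \frac{1}{-9614 - \frac{210936}{5}} = \frac{1}{- \frac{259006}{5}} = - \frac{5}{259006}$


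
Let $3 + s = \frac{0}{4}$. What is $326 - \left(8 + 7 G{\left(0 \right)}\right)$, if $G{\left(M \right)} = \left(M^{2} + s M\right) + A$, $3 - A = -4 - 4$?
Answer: $241$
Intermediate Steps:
$A = 11$ ($A = 3 - \left(-4 - 4\right) = 3 - -8 = 3 + 8 = 11$)
$s = -3$ ($s = -3 + \frac{0}{4} = -3 + 0 \cdot \frac{1}{4} = -3 + 0 = -3$)
$G{\left(M \right)} = 11 + M^{2} - 3 M$ ($G{\left(M \right)} = \left(M^{2} - 3 M\right) + 11 = 11 + M^{2} - 3 M$)
$326 - \left(8 + 7 G{\left(0 \right)}\right) = 326 - \left(8 + 7 \left(11 + 0^{2} - 0\right)\right) = 326 - \left(8 + 7 \left(11 + 0 + 0\right)\right) = 326 - 85 = 241$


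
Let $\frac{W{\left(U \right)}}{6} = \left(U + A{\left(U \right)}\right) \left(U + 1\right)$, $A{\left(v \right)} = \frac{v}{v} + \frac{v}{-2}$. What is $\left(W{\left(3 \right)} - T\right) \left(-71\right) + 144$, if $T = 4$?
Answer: $-3832$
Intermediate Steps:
$A{\left(v \right)} = 1 - \frac{v}{2}$ ($A{\left(v \right)} = 1 + v \left(- \frac{1}{2}\right) = 1 - \frac{v}{2}$)
$W{\left(U \right)} = 6 \left(1 + U\right) \left(1 + \frac{U}{2}\right)$ ($W{\left(U \right)} = 6 \left(U - \left(-1 + \frac{U}{2}\right)\right) \left(U + 1\right) = 6 \left(1 + \frac{U}{2}\right) \left(1 + U\right) = 6 \left(1 + U\right) \left(1 + \frac{U}{2}\right)$)
$\left(W{\left(3 \right)} - T\right) \left(-71\right) + 144 = \left(\left(6 + 3 \cdot 3^{2} + 9 \cdot 3\right) - 4\right) \left(-71\right) + 144 = \left(\left(6 + 3 \cdot 9 + 27\right) - 4\right) \left(-71\right) + 144 = \left(\left(6 + 27 + 27\right) - 4\right) \left(-71\right) + 144 = \left(60 - 4\right) \left(-71\right) + 144 = 56 \left(-71\right) + 144 = -3976 + 144 = -3832$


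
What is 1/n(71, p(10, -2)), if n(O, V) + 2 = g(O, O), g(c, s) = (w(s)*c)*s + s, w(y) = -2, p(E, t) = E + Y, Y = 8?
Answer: -1/10013 ≈ -9.9870e-5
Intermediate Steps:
p(E, t) = 8 + E (p(E, t) = E + 8 = 8 + E)
g(c, s) = s - 2*c*s (g(c, s) = (-2*c)*s + s = -2*c*s + s = s - 2*c*s)
n(O, V) = -2 + O*(1 - 2*O)
1/n(71, p(10, -2)) = 1/(-2 + 71*(1 - 2*71)) = 1/(-2 + 71*(1 - 142)) = 1/(-2 + 71*(-141)) = 1/(-2 - 10011) = 1/(-10013) = -1/10013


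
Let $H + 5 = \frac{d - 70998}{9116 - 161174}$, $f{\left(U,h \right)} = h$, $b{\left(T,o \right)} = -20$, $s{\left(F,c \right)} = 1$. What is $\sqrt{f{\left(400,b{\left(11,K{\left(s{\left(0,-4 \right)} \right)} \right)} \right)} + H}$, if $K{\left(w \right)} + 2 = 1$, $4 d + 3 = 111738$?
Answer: $\frac{7 i \sqrt{5183606534}}{101372} \approx 4.9716 i$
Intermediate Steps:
$d = \frac{111735}{4}$ ($d = - \frac{3}{4} + \frac{1}{4} \cdot 111738 = - \frac{3}{4} + \frac{55869}{2} = \frac{111735}{4} \approx 27934.0$)
$K{\left(w \right)} = -1$ ($K{\left(w \right)} = -2 + 1 = -1$)
$H = - \frac{956301}{202744}$ ($H = -5 + \frac{\frac{111735}{4} - 70998}{9116 - 161174} = -5 - \frac{172257}{4 \left(-152058\right)} = -5 - - \frac{57419}{202744} = -5 + \frac{57419}{202744} = - \frac{956301}{202744} \approx -4.7168$)
$\sqrt{f{\left(400,b{\left(11,K{\left(s{\left(0,-4 \right)} \right)} \right)} \right)} + H} = \sqrt{-20 - \frac{956301}{202744}} = \sqrt{- \frac{5011181}{202744}} = \frac{7 i \sqrt{5183606534}}{101372}$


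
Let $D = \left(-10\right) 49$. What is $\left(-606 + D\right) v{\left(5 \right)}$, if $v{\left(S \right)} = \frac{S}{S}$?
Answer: $-1096$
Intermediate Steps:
$v{\left(S \right)} = 1$
$D = -490$
$\left(-606 + D\right) v{\left(5 \right)} = \left(-606 - 490\right) 1 = \left(-1096\right) 1 = -1096$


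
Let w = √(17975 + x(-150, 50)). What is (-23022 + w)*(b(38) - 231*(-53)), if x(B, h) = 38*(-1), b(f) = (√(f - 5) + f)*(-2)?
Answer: -3*(7674 - √1993)*(12167 - 2*√33) ≈ -2.7822e+8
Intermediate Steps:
b(f) = -2*f - 2*√(-5 + f) (b(f) = (√(-5 + f) + f)*(-2) = (f + √(-5 + f))*(-2) = -2*f - 2*√(-5 + f))
x(B, h) = -38
w = 3*√1993 (w = √(17975 - 38) = √17937 = 3*√1993 ≈ 133.93)
(-23022 + w)*(b(38) - 231*(-53)) = (-23022 + 3*√1993)*((-2*38 - 2*√(-5 + 38)) - 231*(-53)) = (-23022 + 3*√1993)*((-76 - 2*√33) + 12243) = (-23022 + 3*√1993)*(12167 - 2*√33)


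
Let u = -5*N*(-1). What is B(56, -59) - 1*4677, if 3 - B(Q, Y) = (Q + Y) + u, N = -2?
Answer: -4661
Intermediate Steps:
u = -10 (u = -5*(-2)*(-1) = 10*(-1) = -10)
B(Q, Y) = 13 - Q - Y (B(Q, Y) = 3 - ((Q + Y) - 10) = 3 - (-10 + Q + Y) = 3 + (10 - Q - Y) = 13 - Q - Y)
B(56, -59) - 1*4677 = (13 - 1*56 - 1*(-59)) - 1*4677 = (13 - 56 + 59) - 4677 = 16 - 4677 = -4661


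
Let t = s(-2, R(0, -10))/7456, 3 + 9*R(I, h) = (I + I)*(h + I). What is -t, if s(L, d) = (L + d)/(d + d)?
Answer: -7/14912 ≈ -0.00046942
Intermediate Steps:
R(I, h) = -⅓ + 2*I*(I + h)/9 (R(I, h) = -⅓ + ((I + I)*(h + I))/9 = -⅓ + ((2*I)*(I + h))/9 = -⅓ + (2*I*(I + h))/9 = -⅓ + 2*I*(I + h)/9)
s(L, d) = (L + d)/(2*d) (s(L, d) = (L + d)/((2*d)) = (L + d)*(1/(2*d)) = (L + d)/(2*d))
t = 7/14912 (t = ((-2 + (-⅓ + (2/9)*0² + (2/9)*0*(-10)))/(2*(-⅓ + (2/9)*0² + (2/9)*0*(-10))))/7456 = ((-2 + (-⅓ + (2/9)*0 + 0))/(2*(-⅓ + (2/9)*0 + 0)))*(1/7456) = ((-2 + (-⅓ + 0 + 0))/(2*(-⅓ + 0 + 0)))*(1/7456) = ((-2 - ⅓)/(2*(-⅓)))*(1/7456) = ((½)*(-3)*(-7/3))*(1/7456) = (7/2)*(1/7456) = 7/14912 ≈ 0.00046942)
-t = -1*7/14912 = -7/14912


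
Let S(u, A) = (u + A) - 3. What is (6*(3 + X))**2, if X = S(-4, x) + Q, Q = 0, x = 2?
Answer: 144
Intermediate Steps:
S(u, A) = -3 + A + u (S(u, A) = (A + u) - 3 = -3 + A + u)
X = -5 (X = (-3 + 2 - 4) + 0 = -5 + 0 = -5)
(6*(3 + X))**2 = (6*(3 - 5))**2 = (6*(-2))**2 = (-12)**2 = 144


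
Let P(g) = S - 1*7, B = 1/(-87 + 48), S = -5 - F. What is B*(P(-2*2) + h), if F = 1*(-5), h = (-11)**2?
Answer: -38/13 ≈ -2.9231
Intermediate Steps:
h = 121
F = -5
S = 0 (S = -5 - 1*(-5) = -5 + 5 = 0)
B = -1/39 (B = 1/(-39) = -1/39 ≈ -0.025641)
P(g) = -7 (P(g) = 0 - 1*7 = 0 - 7 = -7)
B*(P(-2*2) + h) = -(-7 + 121)/39 = -1/39*114 = -38/13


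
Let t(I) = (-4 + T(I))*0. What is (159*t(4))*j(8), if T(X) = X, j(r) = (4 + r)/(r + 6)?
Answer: 0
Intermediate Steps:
j(r) = (4 + r)/(6 + r)
t(I) = 0 (t(I) = (-4 + I)*0 = 0)
(159*t(4))*j(8) = (159*0)*((4 + 8)/(6 + 8)) = 0*(12/14) = 0*((1/14)*12) = 0*(6/7) = 0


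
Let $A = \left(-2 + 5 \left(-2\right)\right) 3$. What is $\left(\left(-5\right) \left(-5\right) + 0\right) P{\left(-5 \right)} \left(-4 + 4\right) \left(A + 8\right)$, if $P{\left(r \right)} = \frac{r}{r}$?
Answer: $0$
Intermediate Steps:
$A = -36$ ($A = \left(-2 - 10\right) 3 = \left(-12\right) 3 = -36$)
$P{\left(r \right)} = 1$
$\left(\left(-5\right) \left(-5\right) + 0\right) P{\left(-5 \right)} \left(-4 + 4\right) \left(A + 8\right) = \left(\left(-5\right) \left(-5\right) + 0\right) 1 \left(-4 + 4\right) \left(-36 + 8\right) = \left(25 + 0\right) 1 \cdot 0 \left(-28\right) = 25 \cdot 1 \cdot 0 = 25 \cdot 0 = 0$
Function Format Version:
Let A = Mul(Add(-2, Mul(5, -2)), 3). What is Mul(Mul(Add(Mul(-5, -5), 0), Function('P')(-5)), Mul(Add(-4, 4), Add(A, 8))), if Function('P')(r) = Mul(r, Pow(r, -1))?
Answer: 0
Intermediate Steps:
A = -36 (A = Mul(Add(-2, -10), 3) = Mul(-12, 3) = -36)
Function('P')(r) = 1
Mul(Mul(Add(Mul(-5, -5), 0), Function('P')(-5)), Mul(Add(-4, 4), Add(A, 8))) = Mul(Mul(Add(Mul(-5, -5), 0), 1), Mul(Add(-4, 4), Add(-36, 8))) = Mul(Mul(Add(25, 0), 1), Mul(0, -28)) = Mul(Mul(25, 1), 0) = Mul(25, 0) = 0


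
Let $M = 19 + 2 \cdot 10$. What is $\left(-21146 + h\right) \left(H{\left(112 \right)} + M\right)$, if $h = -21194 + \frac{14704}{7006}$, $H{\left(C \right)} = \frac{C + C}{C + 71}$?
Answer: $- \frac{363902488716}{213683} \approx -1.703 \cdot 10^{6}$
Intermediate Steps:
$H{\left(C \right)} = \frac{2 C}{71 + C}$
$M = 39$ ($M = 19 + 20 = 39$)
$h = - \frac{74235230}{3503}$ ($h = -21194 + 14704 \cdot \frac{1}{7006} = -21194 + \frac{7352}{3503} = - \frac{74235230}{3503} \approx -21192.0$)
$\left(-21146 + h\right) \left(H{\left(112 \right)} + M\right) = \left(-21146 - \frac{74235230}{3503}\right) \left(2 \cdot 112 \frac{1}{71 + 112} + 39\right) = - \frac{148309668 \left(2 \cdot 112 \cdot \frac{1}{183} + 39\right)}{3503} = - \frac{148309668 \left(\frac{224}{183} + 39\right)}{3503} = \left(- \frac{148309668}{3503}\right) \frac{7361}{183} = - \frac{363902488716}{213683}$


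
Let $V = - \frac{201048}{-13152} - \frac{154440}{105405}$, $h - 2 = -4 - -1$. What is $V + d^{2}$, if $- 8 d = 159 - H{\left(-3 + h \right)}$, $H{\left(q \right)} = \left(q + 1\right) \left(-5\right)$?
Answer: $\frac{1300880875}{3850796} \approx 337.82$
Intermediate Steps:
$h = -1$ ($h = 2 - 3 = -1$)
$H{\left(q \right)} = -5 - 5 q$ ($H{\left(q \right)} = \left(1 + q\right) \left(-5\right) = -5 - 5 q$)
$V = \frac{53222971}{3850796}$ ($V = \left(-201048\right) \left(- \frac{1}{13152}\right) - \frac{10296}{7027} = \frac{8377}{548} - \frac{10296}{7027} = \frac{53222971}{3850796} \approx 13.821$)
$d = -18$ ($d = - \frac{159 - \left(-5 - 5 \left(-3 - 1\right)\right)}{8} = - \frac{159 - \left(-5 - -20\right)}{8} = - \frac{159 - \left(-5 + 20\right)}{8} = - \frac{159 - 15}{8} = \left(- \frac{1}{8}\right) 144 = -18$)
$V + d^{2} = \frac{53222971}{3850796} + \left(-18\right)^{2} = \frac{53222971}{3850796} + 324 = \frac{1300880875}{3850796}$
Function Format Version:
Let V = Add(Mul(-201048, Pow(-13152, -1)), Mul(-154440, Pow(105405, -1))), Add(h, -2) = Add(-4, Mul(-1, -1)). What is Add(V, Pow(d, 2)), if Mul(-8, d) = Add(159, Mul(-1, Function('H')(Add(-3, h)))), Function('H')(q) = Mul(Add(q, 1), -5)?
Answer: Rational(1300880875, 3850796) ≈ 337.82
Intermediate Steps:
h = -1 (h = Add(2, Add(-4, Mul(-1, -1))) = Add(2, Add(-4, 1)) = Add(2, -3) = -1)
Function('H')(q) = Add(-5, Mul(-5, q)) (Function('H')(q) = Mul(Add(1, q), -5) = Add(-5, Mul(-5, q)))
V = Rational(53222971, 3850796) (V = Add(Mul(-201048, Rational(-1, 13152)), Mul(-154440, Rational(1, 105405))) = Add(Rational(8377, 548), Rational(-10296, 7027)) = Rational(53222971, 3850796) ≈ 13.821)
d = -18 (d = Mul(Rational(-1, 8), Add(159, Mul(-1, Add(-5, Mul(-5, Add(-3, -1)))))) = Mul(Rational(-1, 8), Add(159, Mul(-1, Add(-5, Mul(-5, -4))))) = Mul(Rational(-1, 8), Add(159, Mul(-1, Add(-5, 20)))) = Mul(Rational(-1, 8), Add(159, Mul(-1, 15))) = Mul(Rational(-1, 8), Add(159, -15)) = Mul(Rational(-1, 8), 144) = -18)
Add(V, Pow(d, 2)) = Add(Rational(53222971, 3850796), Pow(-18, 2)) = Add(Rational(53222971, 3850796), 324) = Rational(1300880875, 3850796)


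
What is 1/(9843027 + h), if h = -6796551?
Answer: 1/3046476 ≈ 3.2825e-7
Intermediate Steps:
1/(9843027 + h) = 1/(9843027 - 6796551) = 1/3046476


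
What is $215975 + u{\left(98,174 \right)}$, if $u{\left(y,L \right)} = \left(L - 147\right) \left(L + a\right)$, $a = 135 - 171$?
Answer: $219701$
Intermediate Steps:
$a = -36$ ($a = 135 - 171 = -36$)
$u{\left(y,L \right)} = \left(-147 + L\right) \left(-36 + L\right)$ ($u{\left(y,L \right)} = \left(L - 147\right) \left(L - 36\right) = \left(-147 + L\right) \left(-36 + L\right)$)
$215975 + u{\left(98,174 \right)} = 215975 + \left(5292 + 174^{2} - 31842\right) = 215975 + \left(5292 + 30276 - 31842\right) = 215975 + 3726 = 219701$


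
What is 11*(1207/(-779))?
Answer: -13277/779 ≈ -17.044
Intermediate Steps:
11*(1207/(-779)) = 11*(1207*(-1/779)) = 11*(-1207/779) = -13277/779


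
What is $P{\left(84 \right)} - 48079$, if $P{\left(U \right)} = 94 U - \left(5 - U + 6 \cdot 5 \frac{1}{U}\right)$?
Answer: $- \frac{561461}{14} \approx -40104.0$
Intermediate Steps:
$P{\left(U \right)} = -5 - \frac{30}{U} + 95 U$ ($P{\left(U \right)} = 94 U - \left(5 - U + \frac{30}{U}\right) = -5 - \frac{30}{U} + 95 U$)
$P{\left(84 \right)} - 48079 = \left(-5 - \frac{30}{84} + 95 \cdot 84\right) - 48079 = \left(-5 - \frac{5}{14} + 7980\right) - 48079 = \frac{111645}{14} - 48079 = - \frac{561461}{14}$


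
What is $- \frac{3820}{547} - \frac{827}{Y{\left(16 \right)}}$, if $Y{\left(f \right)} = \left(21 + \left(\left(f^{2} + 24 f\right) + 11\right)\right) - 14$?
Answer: $- \frac{2965929}{359926} \approx -8.2404$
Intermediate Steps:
$Y{\left(f \right)} = 18 + f^{2} + 24 f$ ($Y{\left(f \right)} = \left(21 + \left(11 + f^{2} + 24 f\right)\right) - 14 = \left(32 + f^{2} + 24 f\right) - 14 = 18 + f^{2} + 24 f$)
$- \frac{3820}{547} - \frac{827}{Y{\left(16 \right)}} = - \frac{3820}{547} - \frac{827}{18 + 16^{2} + 24 \cdot 16} = \left(-3820\right) \frac{1}{547} - \frac{827}{18 + 256 + 384} = - \frac{3820}{547} - \frac{827}{658} = - \frac{2965929}{359926}$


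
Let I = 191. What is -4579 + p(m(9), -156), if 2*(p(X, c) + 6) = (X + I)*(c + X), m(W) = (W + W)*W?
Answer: -3526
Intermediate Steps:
m(W) = 2*W² (m(W) = (2*W)*W = 2*W²)
p(X, c) = -6 + (191 + X)*(X + c)/2 (p(X, c) = -6 + ((X + 191)*(c + X))/2 = -6 + ((191 + X)*(X + c))/2 = -6 + (191 + X)*(X + c)/2)
-4579 + p(m(9), -156) = -4579 + (-6 + (2*9²)²/2 + 191*(2*9²)/2 + (191/2)*(-156) + (½)*(2*9²)*(-156)) = -4579 + (-6 + (2*81)²/2 + 191*(2*81)/2 - 14898 + (½)*(2*81)*(-156)) = -4579 + (-6 + (½)*162² + (191/2)*162 - 14898 + (½)*162*(-156)) = -4579 + (-6 + (½)*26244 + 15471 - 14898 - 12636) = -4579 + (-6 + 13122 + 15471 - 14898 - 12636) = -4579 + 1053 = -3526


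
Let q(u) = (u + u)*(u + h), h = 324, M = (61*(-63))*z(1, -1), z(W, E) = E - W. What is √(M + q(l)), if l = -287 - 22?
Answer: 12*I*√11 ≈ 39.799*I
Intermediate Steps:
l = -309
M = 7686 (M = (61*(-63))*(-1 - 1*1) = -3843*(-1 - 1) = -3843*(-2) = 7686)
q(u) = 2*u*(324 + u) (q(u) = (u + u)*(u + 324) = (2*u)*(324 + u) = 2*u*(324 + u))
√(M + q(l)) = √(7686 + 2*(-309)*(324 - 309)) = √(7686 + 2*(-309)*15) = √(7686 - 9270) = √(-1584) = 12*I*√11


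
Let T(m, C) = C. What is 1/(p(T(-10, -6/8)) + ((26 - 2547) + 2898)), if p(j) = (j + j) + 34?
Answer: 2/819 ≈ 0.0024420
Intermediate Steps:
p(j) = 34 + 2*j (p(j) = 2*j + 34 = 34 + 2*j)
1/(p(T(-10, -6/8)) + ((26 - 2547) + 2898)) = 1/((34 + 2*(-6/8)) + ((26 - 2547) + 2898)) = 1/((34 + 2*(-6*1/8)) + (-2521 + 2898)) = 1/((34 + 2*(-3/4)) + 377) = 1/((34 - 3/2) + 377) = 1/(65/2 + 377) = 1/(819/2) = 2/819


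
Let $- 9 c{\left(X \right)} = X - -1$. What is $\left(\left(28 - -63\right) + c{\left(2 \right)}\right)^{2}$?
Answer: $\frac{73984}{9} \approx 8220.4$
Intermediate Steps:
$c{\left(X \right)} = - \frac{1}{9} - \frac{X}{9}$ ($c{\left(X \right)} = - \frac{X - -1}{9} = - \frac{X + 1}{9} = - \frac{1 + X}{9} = - \frac{1}{9} - \frac{X}{9}$)
$\left(\left(28 - -63\right) + c{\left(2 \right)}\right)^{2} = \left(\left(28 - -63\right) - \frac{1}{3}\right)^{2} = \left(\left(28 + 63\right) - \frac{1}{3}\right)^{2} = \left(91 - \frac{1}{3}\right)^{2} = \left(\frac{272}{3}\right)^{2} = \frac{73984}{9}$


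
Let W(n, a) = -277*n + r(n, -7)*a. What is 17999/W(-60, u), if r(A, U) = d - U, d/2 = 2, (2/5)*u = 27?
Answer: 35998/34725 ≈ 1.0367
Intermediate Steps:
u = 135/2 (u = (5/2)*27 = 135/2 ≈ 67.500)
d = 4 (d = 2*2 = 4)
r(A, U) = 4 - U
W(n, a) = -277*n + 11*a (W(n, a) = -277*n + (4 - 1*(-7))*a = -277*n + (4 + 7)*a = -277*n + 11*a)
17999/W(-60, u) = 17999/(-277*(-60) + 11*(135/2)) = 17999/(16620 + 1485/2) = 17999/(34725/2) = 17999*(2/34725) = 35998/34725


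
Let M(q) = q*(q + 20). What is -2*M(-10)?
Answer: 200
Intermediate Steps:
M(q) = q*(20 + q)
-2*M(-10) = -(-20)*(20 - 10) = -(-20)*10 = -2*(-100) = 200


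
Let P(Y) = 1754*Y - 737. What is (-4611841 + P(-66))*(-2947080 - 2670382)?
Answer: 26561281508004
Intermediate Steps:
P(Y) = -737 + 1754*Y
(-4611841 + P(-66))*(-2947080 - 2670382) = (-4611841 + (-737 + 1754*(-66)))*(-2947080 - 2670382) = (-4611841 + (-737 - 115764))*(-5617462) = (-4611841 - 116501)*(-5617462) = -4728342*(-5617462) = 26561281508004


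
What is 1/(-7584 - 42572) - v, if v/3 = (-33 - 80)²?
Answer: -1921325893/50156 ≈ -38307.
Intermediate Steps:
v = 38307 (v = 3*(-33 - 80)² = 3*(-113)² = 3*12769 = 38307)
1/(-7584 - 42572) - v = 1/(-7584 - 42572) - 1*38307 = 1/(-50156) - 38307 = -1/50156 - 38307 = -1921325893/50156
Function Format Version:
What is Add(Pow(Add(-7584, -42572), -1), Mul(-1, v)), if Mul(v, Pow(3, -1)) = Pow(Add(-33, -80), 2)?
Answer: Rational(-1921325893, 50156) ≈ -38307.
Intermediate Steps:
v = 38307 (v = Mul(3, Pow(Add(-33, -80), 2)) = Mul(3, Pow(-113, 2)) = Mul(3, 12769) = 38307)
Add(Pow(Add(-7584, -42572), -1), Mul(-1, v)) = Add(Pow(Add(-7584, -42572), -1), Mul(-1, 38307)) = Add(Pow(-50156, -1), -38307) = Add(Rational(-1, 50156), -38307) = Rational(-1921325893, 50156)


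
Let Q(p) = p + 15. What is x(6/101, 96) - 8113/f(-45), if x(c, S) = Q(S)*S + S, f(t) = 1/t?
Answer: 375837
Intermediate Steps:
Q(p) = 15 + p
x(c, S) = S + S*(15 + S) (x(c, S) = (15 + S)*S + S = S*(15 + S) + S = S + S*(15 + S))
x(6/101, 96) - 8113/f(-45) = 96*(16 + 96) - 8113/(1/(-45)) = 96*112 - 8113/(-1/45) = 10752 - 8113*(-45) = 10752 + 365085 = 375837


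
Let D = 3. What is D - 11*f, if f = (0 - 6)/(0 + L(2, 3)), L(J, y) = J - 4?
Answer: -30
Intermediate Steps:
L(J, y) = -4 + J
f = 3 (f = (0 - 6)/(0 + (-4 + 2)) = -6/(0 - 2) = -6/(-2) = -6*(-1/2) = 3)
D - 11*f = 3 - 11*3 = 3 - 33 = -30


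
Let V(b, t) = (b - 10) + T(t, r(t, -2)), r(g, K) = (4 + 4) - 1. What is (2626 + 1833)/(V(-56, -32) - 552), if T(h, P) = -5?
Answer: -637/89 ≈ -7.1573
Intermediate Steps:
r(g, K) = 7 (r(g, K) = 8 - 1 = 7)
V(b, t) = -15 + b (V(b, t) = (b - 10) - 5 = (-10 + b) - 5 = -15 + b)
(2626 + 1833)/(V(-56, -32) - 552) = (2626 + 1833)/((-15 - 56) - 552) = 4459/(-71 - 552) = 4459/(-623) = 4459*(-1/623) = -637/89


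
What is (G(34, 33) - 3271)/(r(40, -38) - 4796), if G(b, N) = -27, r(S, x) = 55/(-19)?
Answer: 62662/91179 ≈ 0.68724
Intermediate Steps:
r(S, x) = -55/19 (r(S, x) = 55*(-1/19) = -55/19)
(G(34, 33) - 3271)/(r(40, -38) - 4796) = (-27 - 3271)/(-55/19 - 4796) = -3298/(-91179/19) = -3298*(-19/91179) = 62662/91179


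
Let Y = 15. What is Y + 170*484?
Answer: 82295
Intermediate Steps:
Y + 170*484 = 15 + 170*484 = 15 + 82280 = 82295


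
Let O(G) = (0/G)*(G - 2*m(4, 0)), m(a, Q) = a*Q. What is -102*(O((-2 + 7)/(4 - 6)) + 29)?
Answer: -2958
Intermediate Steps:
m(a, Q) = Q*a
O(G) = 0 (O(G) = (0/G)*(G - 0*4) = 0*(G - 2*0) = 0*(G + 0) = 0*G = 0)
-102*(O((-2 + 7)/(4 - 6)) + 29) = -102*(0 + 29) = -102*29 = -2958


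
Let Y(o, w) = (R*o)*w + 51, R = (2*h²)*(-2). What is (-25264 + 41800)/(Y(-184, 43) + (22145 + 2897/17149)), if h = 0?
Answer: 283575864/380642101 ≈ 0.74499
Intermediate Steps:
R = 0 (R = (2*0²)*(-2) = (2*0)*(-2) = 0*(-2) = 0)
Y(o, w) = 51 (Y(o, w) = (0*o)*w + 51 = 0*w + 51 = 0 + 51 = 51)
(-25264 + 41800)/(Y(-184, 43) + (22145 + 2897/17149)) = (-25264 + 41800)/(51 + (22145 + 2897/17149)) = 16536/(51 + (22145 + 2897*(1/17149))) = 16536/(51 + (22145 + 2897/17149)) = 16536/(51 + 379767502/17149) = 16536/(380642101/17149) = 16536*(17149/380642101) = 283575864/380642101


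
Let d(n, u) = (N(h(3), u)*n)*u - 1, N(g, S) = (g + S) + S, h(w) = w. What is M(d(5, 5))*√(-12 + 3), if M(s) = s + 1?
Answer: 975*I ≈ 975.0*I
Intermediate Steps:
N(g, S) = g + 2*S (N(g, S) = (S + g) + S = g + 2*S)
d(n, u) = -1 + n*u*(3 + 2*u) (d(n, u) = ((3 + 2*u)*n)*u - 1 = (n*(3 + 2*u))*u - 1 = n*u*(3 + 2*u) - 1 = -1 + n*u*(3 + 2*u))
M(s) = 1 + s
M(d(5, 5))*√(-12 + 3) = (1 + (-1 + 5*5*(3 + 2*5)))*√(-12 + 3) = (1 + (-1 + 5*5*(3 + 10)))*√(-9) = (1 + (-1 + 5*5*13))*(3*I) = (1 + (-1 + 325))*(3*I) = (1 + 324)*(3*I) = 325*(3*I) = 975*I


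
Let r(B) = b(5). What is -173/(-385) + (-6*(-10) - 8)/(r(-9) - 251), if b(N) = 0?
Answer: 23403/96635 ≈ 0.24218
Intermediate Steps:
r(B) = 0
-173/(-385) + (-6*(-10) - 8)/(r(-9) - 251) = -173/(-385) + (-6*(-10) - 8)/(0 - 251) = -173*(-1/385) + (60 - 8)/(-251) = 173/385 + 52*(-1/251) = 173/385 - 52/251 = 23403/96635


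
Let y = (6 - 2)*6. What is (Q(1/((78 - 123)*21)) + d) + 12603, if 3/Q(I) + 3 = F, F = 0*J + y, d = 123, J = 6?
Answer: 89083/7 ≈ 12726.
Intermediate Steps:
y = 24 (y = 4*6 = 24)
F = 24 (F = 0*6 + 24 = 0 + 24 = 24)
Q(I) = ⅐ (Q(I) = 3/(-3 + 24) = 3/21 = 3*(1/21) = ⅐)
(Q(1/((78 - 123)*21)) + d) + 12603 = (⅐ + 123) + 12603 = 862/7 + 12603 = 89083/7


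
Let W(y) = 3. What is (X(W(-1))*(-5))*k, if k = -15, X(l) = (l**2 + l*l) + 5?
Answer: 1725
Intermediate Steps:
X(l) = 5 + 2*l**2 (X(l) = (l**2 + l**2) + 5 = 2*l**2 + 5 = 5 + 2*l**2)
(X(W(-1))*(-5))*k = ((5 + 2*3**2)*(-5))*(-15) = ((5 + 2*9)*(-5))*(-15) = ((5 + 18)*(-5))*(-15) = (23*(-5))*(-15) = -115*(-15) = 1725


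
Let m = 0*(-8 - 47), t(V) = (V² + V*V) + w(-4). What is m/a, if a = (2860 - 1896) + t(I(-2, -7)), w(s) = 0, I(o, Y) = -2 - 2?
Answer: 0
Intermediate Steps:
I(o, Y) = -4
t(V) = 2*V² (t(V) = (V² + V*V) + 0 = (V² + V²) + 0 = 2*V² + 0 = 2*V²)
m = 0 (m = 0*(-55) = 0)
a = 996 (a = (2860 - 1896) + 2*(-4)² = 964 + 2*16 = 964 + 32 = 996)
m/a = 0/996 = 0*(1/996) = 0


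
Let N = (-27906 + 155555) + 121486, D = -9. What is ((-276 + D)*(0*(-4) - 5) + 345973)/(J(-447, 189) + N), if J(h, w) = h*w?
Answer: 173699/82326 ≈ 2.1099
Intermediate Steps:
N = 249135 (N = 127649 + 121486 = 249135)
((-276 + D)*(0*(-4) - 5) + 345973)/(J(-447, 189) + N) = ((-276 - 9)*(0*(-4) - 5) + 345973)/(-447*189 + 249135) = (-285*(0 - 5) + 345973)/(-84483 + 249135) = (-285*(-5) + 345973)/164652 = (1425 + 345973)*(1/164652) = 347398*(1/164652) = 173699/82326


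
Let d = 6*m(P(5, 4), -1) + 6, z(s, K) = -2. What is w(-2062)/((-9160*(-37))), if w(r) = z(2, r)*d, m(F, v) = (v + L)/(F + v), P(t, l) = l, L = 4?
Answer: -3/42365 ≈ -7.0813e-5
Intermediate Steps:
m(F, v) = (4 + v)/(F + v) (m(F, v) = (v + 4)/(F + v) = (4 + v)/(F + v))
d = 12 (d = 6*((4 - 1)/(4 - 1)) + 6 = 6*(3/3) + 6 = 6*((⅓)*3) + 6 = 6*1 + 6 = 6 + 6 = 12)
w(r) = -24 (w(r) = -2*12 = -24)
w(-2062)/((-9160*(-37))) = -24/((-9160*(-37))) = -24/338920 = -24*1/338920 = -3/42365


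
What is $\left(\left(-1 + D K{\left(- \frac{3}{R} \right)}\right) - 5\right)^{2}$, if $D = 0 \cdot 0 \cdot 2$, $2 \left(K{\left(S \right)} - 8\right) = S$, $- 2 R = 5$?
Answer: $36$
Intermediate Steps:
$R = - \frac{5}{2}$ ($R = \left(- \frac{1}{2}\right) 5 = - \frac{5}{2} \approx -2.5$)
$K{\left(S \right)} = 8 + \frac{S}{2}$
$D = 0$ ($D = 0 \cdot 2 = 0$)
$\left(\left(-1 + D K{\left(- \frac{3}{R} \right)}\right) - 5\right)^{2} = \left(\left(-1 + 0 \left(8 + \frac{\left(-3\right) \frac{1}{- \frac{5}{2}}}{2}\right)\right) - 5\right)^{2} = \left(\left(-1 + 0 \left(8 + \frac{\left(-3\right) \left(- \frac{2}{5}\right)}{2}\right)\right) - 5\right)^{2} = \left(\left(-1 + 0 \left(8 + \frac{1}{2} \cdot \frac{6}{5}\right)\right) - 5\right)^{2} = \left(\left(-1 + 0 \left(8 + \frac{3}{5}\right)\right) - 5\right)^{2} = \left(\left(-1 + 0 \cdot \frac{43}{5}\right) - 5\right)^{2} = \left(\left(-1 + 0\right) - 5\right)^{2} = \left(-1 - 5\right)^{2} = \left(-6\right)^{2} = 36$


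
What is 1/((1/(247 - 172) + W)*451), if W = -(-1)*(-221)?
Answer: -75/7474874 ≈ -1.0034e-5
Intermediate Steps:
W = -221 (W = -1*221 = -221)
1/((1/(247 - 172) + W)*451) = 1/((1/(247 - 172) - 221)*451) = 1/((1/75 - 221)*451) = 1/(-16574/75*451) = 1/(-7474874/75) = -75/7474874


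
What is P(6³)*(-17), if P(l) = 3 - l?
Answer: 3621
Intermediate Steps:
P(6³)*(-17) = (3 - 1*6³)*(-17) = (3 - 1*216)*(-17) = (3 - 216)*(-17) = -213*(-17) = 3621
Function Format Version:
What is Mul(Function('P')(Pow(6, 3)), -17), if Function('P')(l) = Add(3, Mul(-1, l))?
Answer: 3621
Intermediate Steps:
Mul(Function('P')(Pow(6, 3)), -17) = Mul(Add(3, Mul(-1, Pow(6, 3))), -17) = Mul(Add(3, Mul(-1, 216)), -17) = Mul(Add(3, -216), -17) = Mul(-213, -17) = 3621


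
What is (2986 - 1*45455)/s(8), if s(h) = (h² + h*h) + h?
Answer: -42469/136 ≈ -312.27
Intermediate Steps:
s(h) = h + 2*h² (s(h) = (h² + h²) + h = 2*h² + h = h + 2*h²)
(2986 - 1*45455)/s(8) = (2986 - 1*45455)/((8*(1 + 2*8))) = (2986 - 45455)/((8*(1 + 16))) = -42469/(8*17) = -42469/136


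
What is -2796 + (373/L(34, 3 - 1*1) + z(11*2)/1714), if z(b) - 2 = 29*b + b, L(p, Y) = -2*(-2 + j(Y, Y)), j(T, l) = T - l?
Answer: -9263703/3428 ≈ -2702.4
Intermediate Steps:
L(p, Y) = 4 (L(p, Y) = -2*(-2 + (Y - Y)) = -2*(-2 + 0) = -2*(-2) = 4)
z(b) = 2 + 30*b (z(b) = 2 + (29*b + b) = 2 + 30*b)
-2796 + (373/L(34, 3 - 1*1) + z(11*2)/1714) = -2796 + (373/4 + (2 + 30*(11*2))/1714) = -2796 + (373*(¼) + (2 + 30*22)*(1/1714)) = -2796 + (373/4 + (2 + 660)*(1/1714)) = -2796 + (373/4 + 662*(1/1714)) = -2796 + (373/4 + 331/857) = -2796 + 320985/3428 = -9263703/3428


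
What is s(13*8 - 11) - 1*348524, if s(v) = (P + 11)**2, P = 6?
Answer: -348235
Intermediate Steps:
s(v) = 289 (s(v) = (6 + 11)**2 = 17**2 = 289)
s(13*8 - 11) - 1*348524 = 289 - 1*348524 = 289 - 348524 = -348235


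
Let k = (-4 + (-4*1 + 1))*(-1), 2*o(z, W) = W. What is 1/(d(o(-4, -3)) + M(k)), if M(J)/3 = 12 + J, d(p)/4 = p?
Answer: 1/51 ≈ 0.019608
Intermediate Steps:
o(z, W) = W/2
d(p) = 4*p
k = 7 (k = (-4 + (-4 + 1))*(-1) = (-4 - 3)*(-1) = -7*(-1) = 7)
M(J) = 36 + 3*J (M(J) = 3*(12 + J) = 36 + 3*J)
1/(d(o(-4, -3)) + M(k)) = 1/(4*((½)*(-3)) + (36 + 3*7)) = 1/(4*(-3/2) + (36 + 21)) = 1/(-6 + 57) = 1/51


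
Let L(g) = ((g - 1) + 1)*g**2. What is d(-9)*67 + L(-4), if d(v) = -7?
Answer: -533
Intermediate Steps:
L(g) = g**3 (L(g) = ((-1 + g) + 1)*g**2 = g*g**2 = g**3)
d(-9)*67 + L(-4) = -7*67 + (-4)**3 = -469 - 64 = -533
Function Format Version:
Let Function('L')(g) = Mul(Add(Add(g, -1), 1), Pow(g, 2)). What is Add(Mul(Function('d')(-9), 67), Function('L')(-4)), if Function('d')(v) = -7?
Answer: -533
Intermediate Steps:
Function('L')(g) = Pow(g, 3) (Function('L')(g) = Mul(Add(Add(-1, g), 1), Pow(g, 2)) = Mul(g, Pow(g, 2)) = Pow(g, 3))
Add(Mul(Function('d')(-9), 67), Function('L')(-4)) = Add(Mul(-7, 67), Pow(-4, 3)) = Add(-469, -64) = -533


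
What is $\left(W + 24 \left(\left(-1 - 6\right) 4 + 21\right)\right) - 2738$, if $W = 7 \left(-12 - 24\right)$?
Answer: $-3158$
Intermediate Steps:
$W = -252$ ($W = 7 \left(-36\right) = -252$)
$\left(W + 24 \left(\left(-1 - 6\right) 4 + 21\right)\right) - 2738 = \left(-252 + 24 \left(\left(-1 - 6\right) 4 + 21\right)\right) - 2738 = \left(-252 + 24 \left(\left(-7\right) 4 + 21\right)\right) - 2738 = \left(-252 + 24 \left(-28 + 21\right)\right) - 2738 = \left(-252 + 24 \left(-7\right)\right) - 2738 = \left(-252 - 168\right) - 2738 = -420 - 2738 = -3158$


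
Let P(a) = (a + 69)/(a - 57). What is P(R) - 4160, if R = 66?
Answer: -4145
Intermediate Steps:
P(a) = (69 + a)/(-57 + a)
P(R) - 4160 = (69 + 66)/(-57 + 66) - 4160 = 135/9 - 4160 = (1/9)*135 - 4160 = 15 - 4160 = -4145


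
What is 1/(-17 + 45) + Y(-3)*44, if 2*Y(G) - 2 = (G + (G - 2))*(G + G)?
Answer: 30801/28 ≈ 1100.0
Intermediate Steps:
Y(G) = 1 + G*(-2 + 2*G) (Y(G) = 1 + ((G + (G - 2))*(G + G))/2 = 1 + ((G + (-2 + G))*(2*G))/2 = 1 + ((-2 + 2*G)*(2*G))/2 = 1 + (2*G*(-2 + 2*G))/2 = 1 + G*(-2 + 2*G))
1/(-17 + 45) + Y(-3)*44 = 1/(-17 + 45) + (1 - 2*(-3) + 2*(-3)**2)*44 = 1/28 + (1 + 6 + 2*9)*44 = 1/28 + (1 + 6 + 18)*44 = 1/28 + 25*44 = 1/28 + 1100 = 30801/28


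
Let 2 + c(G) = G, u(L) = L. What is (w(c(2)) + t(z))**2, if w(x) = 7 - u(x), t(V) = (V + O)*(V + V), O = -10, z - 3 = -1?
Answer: 625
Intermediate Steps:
z = 2 (z = 3 - 1 = 2)
c(G) = -2 + G
t(V) = 2*V*(-10 + V) (t(V) = (V - 10)*(V + V) = (-10 + V)*(2*V) = 2*V*(-10 + V))
w(x) = 7 - x
(w(c(2)) + t(z))**2 = ((7 - (-2 + 2)) + 2*2*(-10 + 2))**2 = ((7 - 1*0) + 2*2*(-8))**2 = ((7 + 0) - 32)**2 = (7 - 32)**2 = (-25)**2 = 625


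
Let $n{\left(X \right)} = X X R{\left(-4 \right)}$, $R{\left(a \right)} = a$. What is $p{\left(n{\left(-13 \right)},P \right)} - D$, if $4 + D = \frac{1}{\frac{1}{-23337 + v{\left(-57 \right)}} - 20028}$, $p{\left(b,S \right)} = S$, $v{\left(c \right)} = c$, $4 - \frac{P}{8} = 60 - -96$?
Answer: $- \frac{567864436602}{468535033} \approx -1212.0$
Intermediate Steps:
$P = -1216$ ($P = 32 - 8 \left(60 - -96\right) = 32 - 8 \left(60 + 96\right) = 32 - 1248 = -1216$)
$n{\left(X \right)} = - 4 X^{2}$ ($n{\left(X \right)} = X X \left(-4\right) = X^{2} \left(-4\right) = - 4 X^{2}$)
$D = - \frac{1874163526}{468535033}$ ($D = -4 + \frac{1}{\frac{1}{-23337 - 57} - 20028} = -4 + \frac{1}{\frac{1}{-23394} - 20028} = -4 + \frac{1}{- \frac{1}{23394} - 20028} = -4 + \frac{1}{- \frac{468535033}{23394}} = -4 - \frac{23394}{468535033} = - \frac{1874163526}{468535033} \approx -4.0$)
$p{\left(n{\left(-13 \right)},P \right)} - D = -1216 - - \frac{1874163526}{468535033} = -1216 + \frac{1874163526}{468535033} = - \frac{567864436602}{468535033}$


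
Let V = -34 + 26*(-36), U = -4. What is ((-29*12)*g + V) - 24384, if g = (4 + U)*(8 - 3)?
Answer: -25354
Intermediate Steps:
g = 0 (g = (4 - 4)*(8 - 3) = 0*5 = 0)
V = -970 (V = -34 - 936 = -970)
((-29*12)*g + V) - 24384 = (-29*12*0 - 970) - 24384 = (-348*0 - 970) - 24384 = (0 - 970) - 24384 = -970 - 24384 = -25354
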